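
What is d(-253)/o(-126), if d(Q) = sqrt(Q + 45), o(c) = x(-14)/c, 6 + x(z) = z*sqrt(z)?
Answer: 252*sqrt(13)/(-3*I + 7*sqrt(14)) ≈ 34.241 + 3.922*I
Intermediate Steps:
x(z) = -6 + z**(3/2) (x(z) = -6 + z*sqrt(z) = -6 + z**(3/2))
o(c) = (-6 - 14*I*sqrt(14))/c (o(c) = (-6 + (-14)**(3/2))/c = (-6 - 14*I*sqrt(14))/c)
d(Q) = sqrt(45 + Q)
d(-253)/o(-126) = sqrt(45 - 253)/((2*(-3 - 7*I*sqrt(14))/(-126))) = sqrt(-208)/((2*(-1/126)*(-3 - 7*I*sqrt(14)))) = (4*I*sqrt(13))/(1/21 + I*sqrt(14)/9) = 4*I*sqrt(13)/(1/21 + I*sqrt(14)/9)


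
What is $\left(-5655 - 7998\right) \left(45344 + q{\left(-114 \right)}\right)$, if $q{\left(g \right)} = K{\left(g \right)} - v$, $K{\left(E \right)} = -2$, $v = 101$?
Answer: $-617675373$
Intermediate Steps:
$q{\left(g \right)} = -103$ ($q{\left(g \right)} = -2 - 101 = -103$)
$\left(-5655 - 7998\right) \left(45344 + q{\left(-114 \right)}\right) = \left(-5655 - 7998\right) \left(45344 - 103\right) = \left(-13653\right) 45241 = -617675373$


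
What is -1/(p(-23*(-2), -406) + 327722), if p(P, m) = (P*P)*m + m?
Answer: 1/531780 ≈ 1.8805e-6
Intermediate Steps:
p(P, m) = m + m*P² (p(P, m) = P²*m + m = m*P² + m = m + m*P²)
-1/(p(-23*(-2), -406) + 327722) = -1/(-406*(1 + (-23*(-2))²) + 327722) = -1/(-406*(1 + 46²) + 327722) = -1/(-406*(1 + 2116) + 327722) = -1/(-406*2117 + 327722) = -1/(-859502 + 327722) = -1/(-531780) = -1*(-1/531780) = 1/531780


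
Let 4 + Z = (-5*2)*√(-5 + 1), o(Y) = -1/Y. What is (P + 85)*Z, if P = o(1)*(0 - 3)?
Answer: -352 - 1760*I ≈ -352.0 - 1760.0*I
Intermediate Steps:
Z = -4 - 20*I (Z = -4 + (-5*2)*√(-5 + 1) = -4 - 20*I ≈ -4.0 - 20.0*I)
P = 3 (P = (-1/1)*(0 - 3) = -1*1*(-3) = -1*(-3) = 3)
(P + 85)*Z = (3 + 85)*(-4 - 20*I) = 88*(-4 - 20*I) = -352 - 1760*I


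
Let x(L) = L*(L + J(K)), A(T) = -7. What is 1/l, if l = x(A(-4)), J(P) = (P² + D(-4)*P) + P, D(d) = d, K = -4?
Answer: -1/147 ≈ -0.0068027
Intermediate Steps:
J(P) = P² - 3*P (J(P) = (P² - 4*P) + P = P² - 3*P)
x(L) = L*(28 + L) (x(L) = L*(L - 4*(-3 - 4)) = L*(L - 4*(-7)) = L*(L + 28) = L*(28 + L))
l = -147 (l = -7*(28 - 7) = -7*21 = -147)
1/l = 1/(-147) = -1/147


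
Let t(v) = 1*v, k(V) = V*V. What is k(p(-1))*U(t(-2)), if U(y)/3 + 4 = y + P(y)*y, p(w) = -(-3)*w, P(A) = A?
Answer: -54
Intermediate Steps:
p(w) = 3*w
k(V) = V²
t(v) = v
U(y) = -12 + 3*y + 3*y² (U(y) = -12 + 3*(y + y*y) = -12 + 3*(y + y²) = -12 + (3*y + 3*y²) = -12 + 3*y + 3*y²)
k(p(-1))*U(t(-2)) = (3*(-1))²*(-12 + 3*(-2) + 3*(-2)²) = (-3)²*(-12 - 6 + 3*4) = 9*(-12 - 6 + 12) = 9*(-6) = -54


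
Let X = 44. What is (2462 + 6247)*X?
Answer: 383196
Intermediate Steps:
(2462 + 6247)*X = (2462 + 6247)*44 = 8709*44 = 383196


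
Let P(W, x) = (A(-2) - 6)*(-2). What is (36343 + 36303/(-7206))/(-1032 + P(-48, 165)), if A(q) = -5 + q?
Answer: -87283785/2416412 ≈ -36.121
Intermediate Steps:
P(W, x) = 26 (P(W, x) = ((-5 - 2) - 6)*(-2) = (-7 - 6)*(-2) = -13*(-2) = 26)
(36343 + 36303/(-7206))/(-1032 + P(-48, 165)) = (36343 + 36303/(-7206))/(-1032 + 26) = (36343 + 36303*(-1/7206))/(-1006) = (36343 - 12101/2402)*(-1/1006) = (87283785/2402)*(-1/1006) = -87283785/2416412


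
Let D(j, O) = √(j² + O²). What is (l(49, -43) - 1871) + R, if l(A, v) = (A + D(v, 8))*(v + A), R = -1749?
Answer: -3326 + 6*√1913 ≈ -3063.6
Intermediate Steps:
D(j, O) = √(O² + j²)
l(A, v) = (A + v)*(A + √(64 + v²)) (l(A, v) = (A + √(8² + v²))*(v + A) = (A + √(64 + v²))*(A + v) = (A + v)*(A + √(64 + v²)))
(l(49, -43) - 1871) + R = ((49² + 49*(-43) + 49*√(64 + (-43)²) - 43*√(64 + (-43)²)) - 1871) - 1749 = ((2401 - 2107 + 49*√(64 + 1849) - 43*√(64 + 1849)) - 1871) - 1749 = ((2401 - 2107 + 49*√1913 - 43*√1913) - 1871) - 1749 = ((294 + 6*√1913) - 1871) - 1749 = (-1577 + 6*√1913) - 1749 = -3326 + 6*√1913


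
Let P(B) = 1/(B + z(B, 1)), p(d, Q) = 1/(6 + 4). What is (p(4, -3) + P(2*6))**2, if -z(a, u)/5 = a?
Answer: 361/57600 ≈ 0.0062674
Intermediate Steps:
p(d, Q) = 1/10
z(a, u) = -5*a
P(B) = -1/(4*B) (P(B) = 1/(B - 5*B) = 1/(-4*B) = -1/(4*B))
(p(4, -3) + P(2*6))**2 = (1/10 - 1/(4*(2*6)))**2 = (1/10 - 1/4/12)**2 = (1/10 - 1/4*1/12)**2 = (1/10 - 1/48)**2 = (19/240)**2 = 361/57600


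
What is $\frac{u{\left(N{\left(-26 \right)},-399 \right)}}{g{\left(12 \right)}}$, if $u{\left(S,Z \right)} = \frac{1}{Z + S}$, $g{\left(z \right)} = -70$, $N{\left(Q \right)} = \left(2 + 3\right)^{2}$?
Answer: $\frac{1}{26180} \approx 3.8197 \cdot 10^{-5}$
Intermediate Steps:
$N{\left(Q \right)} = 25$ ($N{\left(Q \right)} = 5^{2} = 25$)
$u{\left(S,Z \right)} = \frac{1}{S + Z}$
$\frac{u{\left(N{\left(-26 \right)},-399 \right)}}{g{\left(12 \right)}} = \frac{1}{\left(25 - 399\right) \left(-70\right)} = \frac{1}{-374} \left(- \frac{1}{70}\right) = \left(- \frac{1}{374}\right) \left(- \frac{1}{70}\right) = \frac{1}{26180}$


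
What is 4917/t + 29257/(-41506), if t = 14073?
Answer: -69216253/194704646 ≈ -0.35549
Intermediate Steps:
4917/t + 29257/(-41506) = 4917/14073 + 29257/(-41506) = 4917*(1/14073) + 29257*(-1/41506) = 1639/4691 - 29257/41506 = -69216253/194704646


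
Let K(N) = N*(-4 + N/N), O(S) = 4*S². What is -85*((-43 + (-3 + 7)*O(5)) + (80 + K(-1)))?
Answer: -37400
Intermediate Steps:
K(N) = -3*N (K(N) = N*(-4 + 1) = N*(-3) = -3*N)
-85*((-43 + (-3 + 7)*O(5)) + (80 + K(-1))) = -85*((-43 + (-3 + 7)*(4*5²)) + (80 - 3*(-1))) = -85*((-43 + 4*(4*25)) + (80 + 3)) = -85*((-43 + 4*100) + 83) = -85*((-43 + 400) + 83) = -85*(357 + 83) = -85*440 = -37400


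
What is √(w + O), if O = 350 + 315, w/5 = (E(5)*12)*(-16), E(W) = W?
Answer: I*√4135 ≈ 64.304*I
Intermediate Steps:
w = -4800 (w = 5*((5*12)*(-16)) = 5*(60*(-16)) = 5*(-960) = -4800)
O = 665
√(w + O) = √(-4800 + 665) = √(-4135) = I*√4135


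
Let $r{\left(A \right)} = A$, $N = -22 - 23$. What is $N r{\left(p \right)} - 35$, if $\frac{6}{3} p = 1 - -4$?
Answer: $- \frac{295}{2} \approx -147.5$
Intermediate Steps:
$N = -45$
$p = \frac{5}{2}$ ($p = \frac{1 - -4}{2} = \frac{1 + 4}{2} = \frac{1}{2} \cdot 5 = \frac{5}{2} \approx 2.5$)
$N r{\left(p \right)} - 35 = \left(-45\right) \frac{5}{2} - 35 = - \frac{225}{2} - 35 = - \frac{295}{2}$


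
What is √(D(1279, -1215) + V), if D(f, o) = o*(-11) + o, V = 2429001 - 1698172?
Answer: √742979 ≈ 861.96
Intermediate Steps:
V = 730829
D(f, o) = -10*o (D(f, o) = -11*o + o = -10*o)
√(D(1279, -1215) + V) = √(-10*(-1215) + 730829) = √(12150 + 730829) = √742979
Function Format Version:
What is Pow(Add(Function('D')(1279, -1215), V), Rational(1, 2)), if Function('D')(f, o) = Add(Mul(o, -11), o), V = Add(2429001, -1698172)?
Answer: Pow(742979, Rational(1, 2)) ≈ 861.96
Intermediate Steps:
V = 730829
Function('D')(f, o) = Mul(-10, o) (Function('D')(f, o) = Add(Mul(-11, o), o) = Mul(-10, o))
Pow(Add(Function('D')(1279, -1215), V), Rational(1, 2)) = Pow(Add(Mul(-10, -1215), 730829), Rational(1, 2)) = Pow(Add(12150, 730829), Rational(1, 2)) = Pow(742979, Rational(1, 2))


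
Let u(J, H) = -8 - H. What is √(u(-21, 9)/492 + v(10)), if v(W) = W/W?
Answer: 5*√2337/246 ≈ 0.98257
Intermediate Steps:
v(W) = 1
√(u(-21, 9)/492 + v(10)) = √((-8 - 1*9)/492 + 1) = √((-8 - 9)*(1/492) + 1) = √(-17*1/492 + 1) = √(-17/492 + 1) = √(475/492) = 5*√2337/246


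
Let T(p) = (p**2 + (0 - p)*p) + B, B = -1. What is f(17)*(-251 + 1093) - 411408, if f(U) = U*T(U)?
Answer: -425722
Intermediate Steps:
T(p) = -1 (T(p) = (p**2 + (0 - p)*p) - 1 = (p**2 + (-p)*p) - 1 = (p**2 - p**2) - 1 = 0 - 1 = -1)
f(U) = -U (f(U) = U*(-1) = -U)
f(17)*(-251 + 1093) - 411408 = (-1*17)*(-251 + 1093) - 411408 = -17*842 - 411408 = -14314 - 411408 = -425722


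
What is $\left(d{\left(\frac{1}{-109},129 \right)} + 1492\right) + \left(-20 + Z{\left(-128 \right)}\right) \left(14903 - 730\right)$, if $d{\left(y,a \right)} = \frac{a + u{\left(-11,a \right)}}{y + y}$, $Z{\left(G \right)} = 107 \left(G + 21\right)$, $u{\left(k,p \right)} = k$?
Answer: $-162555076$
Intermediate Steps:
$Z{\left(G \right)} = 2247 + 107 G$ ($Z{\left(G \right)} = 107 \left(21 + G\right) = 2247 + 107 G$)
$d{\left(y,a \right)} = \frac{-11 + a}{2 y}$ ($d{\left(y,a \right)} = \frac{a - 11}{y + y} = \frac{-11 + a}{2 y}$)
$\left(d{\left(\frac{1}{-109},129 \right)} + 1492\right) + \left(-20 + Z{\left(-128 \right)}\right) \left(14903 - 730\right) = \left(\frac{-11 + 129}{2 \frac{1}{-109}} + 1492\right) + \left(-20 + \left(2247 + 107 \left(-128\right)\right)\right) \left(14903 - 730\right) = \left(\frac{1}{2} \frac{1}{- \frac{1}{109}} \cdot 118 + 1492\right) + \left(-20 + \left(2247 - 13696\right)\right) 14173 = \left(\frac{1}{2} \left(-109\right) 118 + 1492\right) + \left(-20 - 11449\right) 14173 = \left(-6431 + 1492\right) - 162550137 = -4939 - 162550137 = -162555076$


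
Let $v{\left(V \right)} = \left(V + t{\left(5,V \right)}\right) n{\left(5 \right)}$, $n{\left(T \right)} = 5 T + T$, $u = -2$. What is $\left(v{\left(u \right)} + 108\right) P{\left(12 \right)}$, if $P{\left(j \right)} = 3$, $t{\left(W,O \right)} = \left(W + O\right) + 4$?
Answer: $774$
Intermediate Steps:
$t{\left(W,O \right)} = 4 + O + W$ ($t{\left(W,O \right)} = \left(O + W\right) + 4 = 4 + O + W$)
$n{\left(T \right)} = 6 T$
$v{\left(V \right)} = 270 + 60 V$ ($v{\left(V \right)} = \left(V + \left(4 + V + 5\right)\right) 6 \cdot 5 = \left(V + \left(9 + V\right)\right) 30 = \left(9 + 2 V\right) 30 = 270 + 60 V$)
$\left(v{\left(u \right)} + 108\right) P{\left(12 \right)} = \left(\left(270 + 60 \left(-2\right)\right) + 108\right) 3 = \left(\left(270 - 120\right) + 108\right) 3 = \left(150 + 108\right) 3 = 258 \cdot 3 = 774$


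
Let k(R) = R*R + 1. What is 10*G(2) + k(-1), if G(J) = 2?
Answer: 22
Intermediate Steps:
k(R) = 1 + R² (k(R) = R² + 1 = 1 + R²)
10*G(2) + k(-1) = 10*2 + (1 + (-1)²) = 20 + (1 + 1) = 20 + 2 = 22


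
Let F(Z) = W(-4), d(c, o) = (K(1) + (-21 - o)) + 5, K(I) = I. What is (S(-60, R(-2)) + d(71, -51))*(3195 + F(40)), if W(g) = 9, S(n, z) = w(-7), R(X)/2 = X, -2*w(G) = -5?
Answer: 123354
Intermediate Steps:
w(G) = 5/2 (w(G) = -½*(-5) = 5/2)
R(X) = 2*X
S(n, z) = 5/2
d(c, o) = -15 - o (d(c, o) = (1 + (-21 - o)) + 5 = (-20 - o) + 5 = -15 - o)
F(Z) = 9
(S(-60, R(-2)) + d(71, -51))*(3195 + F(40)) = (5/2 + (-15 - 1*(-51)))*(3195 + 9) = (5/2 + (-15 + 51))*3204 = (5/2 + 36)*3204 = (77/2)*3204 = 123354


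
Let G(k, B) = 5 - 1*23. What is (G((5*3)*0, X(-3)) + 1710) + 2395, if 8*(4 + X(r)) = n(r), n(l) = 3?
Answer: 4087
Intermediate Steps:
X(r) = -29/8 (X(r) = -4 + (⅛)*3 = -4 + 3/8 = -29/8)
G(k, B) = -18 (G(k, B) = 5 - 23 = -18)
(G((5*3)*0, X(-3)) + 1710) + 2395 = (-18 + 1710) + 2395 = 1692 + 2395 = 4087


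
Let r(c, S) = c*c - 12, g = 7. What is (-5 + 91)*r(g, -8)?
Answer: 3182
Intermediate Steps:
r(c, S) = -12 + c**2 (r(c, S) = c**2 - 12 = -12 + c**2)
(-5 + 91)*r(g, -8) = (-5 + 91)*(-12 + 7**2) = 86*(-12 + 49) = 86*37 = 3182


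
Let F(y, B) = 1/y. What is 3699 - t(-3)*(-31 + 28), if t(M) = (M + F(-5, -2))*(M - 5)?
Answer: 18879/5 ≈ 3775.8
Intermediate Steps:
t(M) = (-5 + M)*(-⅕ + M) (t(M) = (M + 1/(-5))*(M - 5) = (M - ⅕)*(-5 + M) = (-⅕ + M)*(-5 + M) = (-5 + M)*(-⅕ + M))
3699 - t(-3)*(-31 + 28) = 3699 - (1 + (-3)² - 26/5*(-3))*(-31 + 28) = 3699 - (1 + 9 + 78/5)*(-3) = 3699 - 128*(-3)/5 = 3699 - 1*(-384/5) = 3699 + 384/5 = 18879/5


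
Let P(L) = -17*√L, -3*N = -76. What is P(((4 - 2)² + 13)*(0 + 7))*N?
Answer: -1292*√119/3 ≈ -4698.0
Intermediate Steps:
N = 76/3 (N = -⅓*(-76) = 76/3 ≈ 25.333)
P(((4 - 2)² + 13)*(0 + 7))*N = -17*√(0 + 7)*√((4 - 2)² + 13)*(76/3) = -17*√7*√(2² + 13)*(76/3) = -17*√7*√(4 + 13)*(76/3) = -17*√119*(76/3) = -1292*√119/3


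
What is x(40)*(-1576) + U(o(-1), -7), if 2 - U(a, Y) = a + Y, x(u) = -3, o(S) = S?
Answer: 4738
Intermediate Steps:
U(a, Y) = 2 - Y - a (U(a, Y) = 2 - (a + Y) = 2 - (Y + a) = 2 + (-Y - a) = 2 - Y - a)
x(40)*(-1576) + U(o(-1), -7) = -3*(-1576) + (2 - 1*(-7) - 1*(-1)) = 4728 + (2 + 7 + 1) = 4728 + 10 = 4738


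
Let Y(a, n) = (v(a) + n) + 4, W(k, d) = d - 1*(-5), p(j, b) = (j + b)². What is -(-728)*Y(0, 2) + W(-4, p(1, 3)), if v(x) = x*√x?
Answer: 4389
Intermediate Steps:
v(x) = x^(3/2)
p(j, b) = (b + j)²
W(k, d) = 5 + d (W(k, d) = d + 5 = 5 + d)
Y(a, n) = 4 + n + a^(3/2) (Y(a, n) = (a^(3/2) + n) + 4 = (n + a^(3/2)) + 4 = 4 + n + a^(3/2))
-(-728)*Y(0, 2) + W(-4, p(1, 3)) = -(-728)*(4 + 2 + 0^(3/2)) + (5 + (3 + 1)²) = -(-728)*(4 + 2 + 0) + (5 + 4²) = -(-728)*6 + (5 + 16) = -14*(-312) + 21 = 4368 + 21 = 4389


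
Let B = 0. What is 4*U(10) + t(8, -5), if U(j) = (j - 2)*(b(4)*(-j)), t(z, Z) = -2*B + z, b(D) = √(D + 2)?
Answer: 8 - 320*√6 ≈ -775.84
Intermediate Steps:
b(D) = √(2 + D)
t(z, Z) = z (t(z, Z) = -2*0 + z = 0 + z = z)
U(j) = -j*√6*(-2 + j) (U(j) = (j - 2)*(√(2 + 4)*(-j)) = (-2 + j)*(√6*(-j)) = (-2 + j)*(-j*√6) = -j*√6*(-2 + j))
4*U(10) + t(8, -5) = 4*(10*√6*(2 - 1*10)) + 8 = 4*(10*√6*(2 - 10)) + 8 = 4*(10*√6*(-8)) + 8 = 4*(-80*√6) + 8 = -320*√6 + 8 = 8 - 320*√6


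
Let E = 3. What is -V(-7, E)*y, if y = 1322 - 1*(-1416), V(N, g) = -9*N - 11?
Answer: -142376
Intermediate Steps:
V(N, g) = -11 - 9*N
y = 2738 (y = 1322 + 1416 = 2738)
-V(-7, E)*y = -(-11 - 9*(-7))*2738 = -(-11 + 63)*2738 = -52*2738 = -1*142376 = -142376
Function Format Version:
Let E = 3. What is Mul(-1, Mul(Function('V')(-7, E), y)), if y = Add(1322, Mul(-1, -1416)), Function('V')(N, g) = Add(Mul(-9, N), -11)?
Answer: -142376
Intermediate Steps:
Function('V')(N, g) = Add(-11, Mul(-9, N))
y = 2738 (y = Add(1322, 1416) = 2738)
Mul(-1, Mul(Function('V')(-7, E), y)) = Mul(-1, Mul(Add(-11, Mul(-9, -7)), 2738)) = Mul(-1, Mul(Add(-11, 63), 2738)) = Mul(-1, Mul(52, 2738)) = Mul(-1, 142376) = -142376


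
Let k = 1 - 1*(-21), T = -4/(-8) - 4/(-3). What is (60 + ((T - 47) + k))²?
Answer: 48841/36 ≈ 1356.7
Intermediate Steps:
T = 11/6 (T = -4*(-⅛) - 4*(-⅓) = ½ + 4/3 = 11/6 ≈ 1.8333)
k = 22 (k = 1 + 21 = 22)
(60 + ((T - 47) + k))² = (60 + ((11/6 - 47) + 22))² = (60 + (-271/6 + 22))² = (60 - 139/6)² = (221/6)² = 48841/36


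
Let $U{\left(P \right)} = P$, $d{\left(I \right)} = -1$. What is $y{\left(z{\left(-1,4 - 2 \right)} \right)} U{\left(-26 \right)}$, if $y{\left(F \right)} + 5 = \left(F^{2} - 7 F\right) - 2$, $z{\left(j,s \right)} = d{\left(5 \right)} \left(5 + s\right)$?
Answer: $-2366$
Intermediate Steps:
$z{\left(j,s \right)} = -5 - s$ ($z{\left(j,s \right)} = - (5 + s) = -5 - s$)
$y{\left(F \right)} = -7 + F^{2} - 7 F$ ($y{\left(F \right)} = -5 - \left(2 - F^{2} + 7 F\right) = -7 + F^{2} - 7 F$)
$y{\left(z{\left(-1,4 - 2 \right)} \right)} U{\left(-26 \right)} = \left(-7 + \left(-5 - \left(4 - 2\right)\right)^{2} - 7 \left(-5 - \left(4 - 2\right)\right)\right) \left(-26\right) = \left(-7 + \left(-5 - 2\right)^{2} - 7 \left(-5 - 2\right)\right) \left(-26\right) = \left(-7 + \left(-7\right)^{2} - -49\right) \left(-26\right) = \left(-7 + 49 + 49\right) \left(-26\right) = 91 \left(-26\right) = -2366$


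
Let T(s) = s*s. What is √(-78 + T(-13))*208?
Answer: 208*√91 ≈ 1984.2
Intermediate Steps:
T(s) = s²
√(-78 + T(-13))*208 = √(-78 + (-13)²)*208 = √(-78 + 169)*208 = √91*208 = 208*√91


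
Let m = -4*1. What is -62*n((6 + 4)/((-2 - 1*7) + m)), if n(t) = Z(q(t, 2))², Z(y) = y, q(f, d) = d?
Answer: -248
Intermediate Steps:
m = -4
n(t) = 4 (n(t) = 2² = 4)
-62*n((6 + 4)/((-2 - 1*7) + m)) = -62*4 = -248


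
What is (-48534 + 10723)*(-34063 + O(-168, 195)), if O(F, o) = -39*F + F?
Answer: 1046570669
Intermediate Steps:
O(F, o) = -38*F
(-48534 + 10723)*(-34063 + O(-168, 195)) = (-48534 + 10723)*(-34063 - 38*(-168)) = -37811*(-34063 + 6384) = -37811*(-27679) = 1046570669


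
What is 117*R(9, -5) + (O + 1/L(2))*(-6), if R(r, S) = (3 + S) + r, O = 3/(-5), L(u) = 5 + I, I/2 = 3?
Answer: 45213/55 ≈ 822.05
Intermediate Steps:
I = 6 (I = 2*3 = 6)
L(u) = 11 (L(u) = 5 + 6 = 11)
O = -⅗ (O = 3*(-⅕) = -⅗ ≈ -0.60000)
R(r, S) = 3 + S + r
117*R(9, -5) + (O + 1/L(2))*(-6) = 117*(3 - 5 + 9) + (-⅗ + 1/11)*(-6) = 117*7 + (-⅗ + 1/11)*(-6) = 819 - 28/55*(-6) = 819 + 168/55 = 45213/55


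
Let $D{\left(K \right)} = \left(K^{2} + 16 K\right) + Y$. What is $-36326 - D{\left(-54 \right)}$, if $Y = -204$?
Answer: $-38174$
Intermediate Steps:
$D{\left(K \right)} = -204 + K^{2} + 16 K$ ($D{\left(K \right)} = \left(K^{2} + 16 K\right) - 204 = -204 + K^{2} + 16 K$)
$-36326 - D{\left(-54 \right)} = -36326 - \left(-204 + \left(-54\right)^{2} + 16 \left(-54\right)\right) = -36326 - \left(-204 + 2916 - 864\right) = -36326 - 1848 = -38174$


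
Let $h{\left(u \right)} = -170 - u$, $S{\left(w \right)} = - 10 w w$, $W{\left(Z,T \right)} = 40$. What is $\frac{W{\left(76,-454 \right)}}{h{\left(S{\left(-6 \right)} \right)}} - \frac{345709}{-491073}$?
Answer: $\frac{8532763}{9330387} \approx 0.91451$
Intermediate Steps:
$S{\left(w \right)} = - 10 w^{2}$
$\frac{W{\left(76,-454 \right)}}{h{\left(S{\left(-6 \right)} \right)}} - \frac{345709}{-491073} = \frac{40}{-170 - - 10 \left(-6\right)^{2}} - \frac{345709}{-491073} = \frac{40}{-170 - \left(-10\right) 36} - - \frac{345709}{491073} = \frac{40}{-170 - -360} + \frac{345709}{491073} = \frac{40}{-170 + 360} + \frac{345709}{491073} = \frac{40}{190} + \frac{345709}{491073} = 40 \cdot \frac{1}{190} + \frac{345709}{491073} = \frac{4}{19} + \frac{345709}{491073} = \frac{8532763}{9330387}$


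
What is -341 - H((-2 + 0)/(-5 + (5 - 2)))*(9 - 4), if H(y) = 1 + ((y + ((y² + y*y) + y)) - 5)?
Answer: -341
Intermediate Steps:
H(y) = -4 + 2*y + 2*y² (H(y) = 1 + ((y + ((y² + y²) + y)) - 5) = 1 + ((y + (2*y² + y)) - 5) = 1 + ((y + (y + 2*y²)) - 5) = 1 + ((2*y + 2*y²) - 5) = 1 + (-5 + 2*y + 2*y²) = -4 + 2*y + 2*y²)
-341 - H((-2 + 0)/(-5 + (5 - 2)))*(9 - 4) = -341 - (-4 + 2*((-2 + 0)/(-5 + (5 - 2))) + 2*((-2 + 0)/(-5 + (5 - 2)))²)*(9 - 4) = -341 - (-4 + 2*(-2/(-5 + 3)) + 2*(-2/(-5 + 3))²)*5 = -341 - (-4 + 2*(-2/(-2)) + 2*(-2/(-2))²)*5 = -341 - (-4 + 2*(-2*(-½)) + 2*(-2*(-½))²)*5 = -341 - (-4 + 2*1 + 2*1²)*5 = -341 - (-4 + 2 + 2*1)*5 = -341 - (-4 + 2 + 2)*5 = -341 - 0*5 = -341 - 1*0 = -341 + 0 = -341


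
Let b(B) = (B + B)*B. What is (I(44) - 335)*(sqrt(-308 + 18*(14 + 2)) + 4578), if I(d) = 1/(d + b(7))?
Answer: -108885441/71 - 47569*I*sqrt(5)/71 ≈ -1.5336e+6 - 1498.1*I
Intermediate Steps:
b(B) = 2*B**2 (b(B) = (2*B)*B = 2*B**2)
I(d) = 1/(98 + d) (I(d) = 1/(d + 2*7**2) = 1/(d + 2*49) = 1/(d + 98) = 1/(98 + d))
(I(44) - 335)*(sqrt(-308 + 18*(14 + 2)) + 4578) = (1/(98 + 44) - 335)*(sqrt(-308 + 18*(14 + 2)) + 4578) = (1/142 - 335)*(sqrt(-308 + 18*16) + 4578) = (1/142 - 335)*(sqrt(-308 + 288) + 4578) = -47569*(sqrt(-20) + 4578)/142 = -47569*(2*I*sqrt(5) + 4578)/142 = -47569*(4578 + 2*I*sqrt(5))/142 = -108885441/71 - 47569*I*sqrt(5)/71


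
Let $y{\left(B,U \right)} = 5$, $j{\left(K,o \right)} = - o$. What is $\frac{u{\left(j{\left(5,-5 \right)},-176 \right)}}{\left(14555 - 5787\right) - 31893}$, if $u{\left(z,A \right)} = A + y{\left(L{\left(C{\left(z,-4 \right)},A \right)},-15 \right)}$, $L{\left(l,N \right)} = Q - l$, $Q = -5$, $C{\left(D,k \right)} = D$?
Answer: $\frac{171}{23125} \approx 0.0073946$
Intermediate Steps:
$L{\left(l,N \right)} = -5 - l$
$u{\left(z,A \right)} = 5 + A$ ($u{\left(z,A \right)} = A + 5 = 5 + A$)
$\frac{u{\left(j{\left(5,-5 \right)},-176 \right)}}{\left(14555 - 5787\right) - 31893} = \frac{5 - 176}{\left(14555 - 5787\right) - 31893} = - \frac{171}{8768 - 31893} = - \frac{171}{-23125} = \left(-171\right) \left(- \frac{1}{23125}\right) = \frac{171}{23125}$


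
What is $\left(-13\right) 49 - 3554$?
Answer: $-4191$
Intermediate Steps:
$\left(-13\right) 49 - 3554 = -637 - 3554 = -4191$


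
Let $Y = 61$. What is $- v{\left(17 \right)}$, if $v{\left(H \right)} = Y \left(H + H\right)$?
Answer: $-2074$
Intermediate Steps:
$v{\left(H \right)} = 122 H$ ($v{\left(H \right)} = 61 \left(H + H\right) = 61 \cdot 2 H = 122 H$)
$- v{\left(17 \right)} = - 122 \cdot 17 = \left(-1\right) 2074 = -2074$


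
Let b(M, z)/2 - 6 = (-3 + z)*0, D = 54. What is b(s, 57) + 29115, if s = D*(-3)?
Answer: 29127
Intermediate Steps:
s = -162 (s = 54*(-3) = -162)
b(M, z) = 12 (b(M, z) = 12 + 2*((-3 + z)*0) = 12 + 2*0 = 12 + 0 = 12)
b(s, 57) + 29115 = 12 + 29115 = 29127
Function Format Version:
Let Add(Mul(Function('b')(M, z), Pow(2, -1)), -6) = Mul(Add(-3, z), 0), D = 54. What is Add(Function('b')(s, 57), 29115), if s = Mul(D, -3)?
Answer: 29127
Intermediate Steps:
s = -162 (s = Mul(54, -3) = -162)
Function('b')(M, z) = 12 (Function('b')(M, z) = Add(12, Mul(2, Mul(Add(-3, z), 0))) = Add(12, Mul(2, 0)) = Add(12, 0) = 12)
Add(Function('b')(s, 57), 29115) = Add(12, 29115) = 29127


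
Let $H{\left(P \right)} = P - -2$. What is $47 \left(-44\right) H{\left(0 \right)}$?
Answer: $-4136$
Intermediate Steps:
$H{\left(P \right)} = 2 + P$ ($H{\left(P \right)} = P + 2 = 2 + P$)
$47 \left(-44\right) H{\left(0 \right)} = 47 \left(-44\right) \left(2 + 0\right) = \left(-2068\right) 2 = -4136$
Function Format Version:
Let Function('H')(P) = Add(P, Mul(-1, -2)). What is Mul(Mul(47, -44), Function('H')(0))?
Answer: -4136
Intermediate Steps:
Function('H')(P) = Add(2, P) (Function('H')(P) = Add(P, 2) = Add(2, P))
Mul(Mul(47, -44), Function('H')(0)) = Mul(Mul(47, -44), Add(2, 0)) = Mul(-2068, 2) = -4136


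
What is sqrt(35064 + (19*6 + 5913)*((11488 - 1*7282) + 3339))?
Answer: 3*sqrt(5056531) ≈ 6746.0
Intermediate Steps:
sqrt(35064 + (19*6 + 5913)*((11488 - 1*7282) + 3339)) = sqrt(35064 + (114 + 5913)*((11488 - 7282) + 3339)) = sqrt(35064 + 6027*(4206 + 3339)) = sqrt(35064 + 6027*7545) = sqrt(35064 + 45473715) = sqrt(45508779) = 3*sqrt(5056531)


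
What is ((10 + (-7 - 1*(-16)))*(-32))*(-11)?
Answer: 6688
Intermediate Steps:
((10 + (-7 - 1*(-16)))*(-32))*(-11) = ((10 + (-7 + 16))*(-32))*(-11) = ((10 + 9)*(-32))*(-11) = (19*(-32))*(-11) = -608*(-11) = 6688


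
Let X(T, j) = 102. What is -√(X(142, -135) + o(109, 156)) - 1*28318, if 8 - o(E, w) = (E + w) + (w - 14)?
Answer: -28318 - 3*I*√33 ≈ -28318.0 - 17.234*I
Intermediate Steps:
o(E, w) = 22 - E - 2*w (o(E, w) = 8 - ((E + w) + (w - 14)) = 8 - ((E + w) + (-14 + w)) = 8 - (-14 + E + 2*w) = 8 + (14 - E - 2*w) = 22 - E - 2*w)
-√(X(142, -135) + o(109, 156)) - 1*28318 = -√(102 + (22 - 1*109 - 2*156)) - 1*28318 = -√(102 + (22 - 109 - 312)) - 28318 = -√(102 - 399) - 28318 = -√(-297) - 28318 = -3*I*√33 - 28318 = -28318 - 3*I*√33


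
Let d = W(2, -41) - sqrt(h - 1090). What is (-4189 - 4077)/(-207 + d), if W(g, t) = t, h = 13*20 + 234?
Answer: 512492/15525 - 4133*I*sqrt(149)/15525 ≈ 33.011 - 3.2496*I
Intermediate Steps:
h = 494 (h = 260 + 234 = 494)
d = -41 - 2*I*sqrt(149) (d = -41 - sqrt(494 - 1090) = -41 - sqrt(-596) = -41 - 2*I*sqrt(149) ≈ -41.0 - 24.413*I)
(-4189 - 4077)/(-207 + d) = (-4189 - 4077)/(-207 + (-41 - 2*I*sqrt(149))) = -8266/(-248 - 2*I*sqrt(149))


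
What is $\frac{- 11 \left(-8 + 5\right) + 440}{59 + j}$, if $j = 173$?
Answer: $\frac{473}{232} \approx 2.0388$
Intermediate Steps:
$\frac{- 11 \left(-8 + 5\right) + 440}{59 + j} = \frac{- 11 \left(-8 + 5\right) + 440}{59 + 173} = \frac{\left(-11\right) \left(-3\right) + 440}{232} = \left(33 + 440\right) \frac{1}{232} = 473 \cdot \frac{1}{232} = \frac{473}{232}$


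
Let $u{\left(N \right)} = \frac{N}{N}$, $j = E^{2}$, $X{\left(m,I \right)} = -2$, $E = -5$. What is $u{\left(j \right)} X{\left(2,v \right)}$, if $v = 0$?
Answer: $-2$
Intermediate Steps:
$j = 25$ ($j = \left(-5\right)^{2} = 25$)
$u{\left(N \right)} = 1$
$u{\left(j \right)} X{\left(2,v \right)} = 1 \left(-2\right) = -2$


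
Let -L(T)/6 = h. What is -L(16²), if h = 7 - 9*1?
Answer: -12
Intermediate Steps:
h = -2 (h = 7 - 9 = -2)
L(T) = 12 (L(T) = -6*(-2) = 12)
-L(16²) = -1*12 = -12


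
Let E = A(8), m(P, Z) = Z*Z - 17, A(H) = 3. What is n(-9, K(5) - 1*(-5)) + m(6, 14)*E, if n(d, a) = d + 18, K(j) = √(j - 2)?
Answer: 546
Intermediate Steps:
m(P, Z) = -17 + Z² (m(P, Z) = Z² - 17 = -17 + Z²)
K(j) = √(-2 + j)
E = 3
n(d, a) = 18 + d
n(-9, K(5) - 1*(-5)) + m(6, 14)*E = (18 - 9) + (-17 + 14²)*3 = 9 + (-17 + 196)*3 = 9 + 179*3 = 9 + 537 = 546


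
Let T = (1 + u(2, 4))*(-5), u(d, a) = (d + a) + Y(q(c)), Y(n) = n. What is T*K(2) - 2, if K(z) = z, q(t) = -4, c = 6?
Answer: -32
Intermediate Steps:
u(d, a) = -4 + a + d (u(d, a) = (d + a) - 4 = (a + d) - 4 = -4 + a + d)
T = -15 (T = (1 + (-4 + 4 + 2))*(-5) = (1 + 2)*(-5) = 3*(-5) = -15)
T*K(2) - 2 = -15*2 - 2 = -30 - 2 = -32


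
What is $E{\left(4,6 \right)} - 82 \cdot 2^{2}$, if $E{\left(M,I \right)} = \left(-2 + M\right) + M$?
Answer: $-322$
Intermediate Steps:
$E{\left(M,I \right)} = -2 + 2 M$
$E{\left(4,6 \right)} - 82 \cdot 2^{2} = \left(-2 + 2 \cdot 4\right) - 82 \cdot 2^{2} = \left(-2 + 8\right) - 328 = 6 - 328 = -322$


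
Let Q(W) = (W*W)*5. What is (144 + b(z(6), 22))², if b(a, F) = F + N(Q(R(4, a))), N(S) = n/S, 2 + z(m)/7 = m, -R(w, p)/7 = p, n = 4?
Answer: 63541958485041/2305920400 ≈ 27556.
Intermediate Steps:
R(w, p) = -7*p
Q(W) = 5*W² (Q(W) = W²*5 = 5*W²)
z(m) = -14 + 7*m
N(S) = 4/S
b(a, F) = F + 4/(245*a²) (b(a, F) = F + 4/((5*(-7*a)²)) = F + 4/((5*(49*a²))) = F + 4/((245*a²)) = F + 4*(1/(245*a²)) = F + 4/(245*a²))
(144 + b(z(6), 22))² = (144 + (22 + 4/(245*(-14 + 7*6)²)))² = (144 + (22 + 4/(245*(-14 + 42)²)))² = (144 + (22 + (4/245)/28²))² = (144 + (22 + (4/245)*(1/784)))² = (144 + (22 + 1/48020))² = (144 + 1056441/48020)² = (7971321/48020)² = 63541958485041/2305920400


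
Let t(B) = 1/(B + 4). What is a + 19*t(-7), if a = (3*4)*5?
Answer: 161/3 ≈ 53.667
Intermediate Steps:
t(B) = 1/(4 + B)
a = 60 (a = 12*5 = 60)
a + 19*t(-7) = 60 + 19/(4 - 7) = 60 + 19/(-3) = 60 + 19*(-⅓) = 60 - 19/3 = 161/3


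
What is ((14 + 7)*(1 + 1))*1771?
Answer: 74382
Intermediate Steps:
((14 + 7)*(1 + 1))*1771 = (21*2)*1771 = 42*1771 = 74382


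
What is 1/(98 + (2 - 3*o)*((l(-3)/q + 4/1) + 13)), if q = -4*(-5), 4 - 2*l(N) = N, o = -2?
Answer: 5/1177 ≈ 0.0042481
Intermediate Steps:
l(N) = 2 - N/2
q = 20
1/(98 + (2 - 3*o)*((l(-3)/q + 4/1) + 13)) = 1/(98 + (2 - 3*(-2))*(((2 - 1/2*(-3))/20 + 4/1) + 13)) = 1/(98 + (2 + 6)*(((2 + 3/2)*(1/20) + 4*1) + 13)) = 1/(98 + 8*(((7/2)*(1/20) + 4) + 13)) = 1/(98 + 8*((7/40 + 4) + 13)) = 1/(98 + 8*(167/40 + 13)) = 1/(98 + 8*(687/40)) = 1/(98 + 687/5) = 1/(1177/5) = 5/1177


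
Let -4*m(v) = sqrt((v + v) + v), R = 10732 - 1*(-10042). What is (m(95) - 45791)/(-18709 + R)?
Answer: -45791/2065 - sqrt(285)/8260 ≈ -22.177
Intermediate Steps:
R = 20774 (R = 10732 + 10042 = 20774)
m(v) = -sqrt(3)*sqrt(v)/4 (m(v) = -sqrt((v + v) + v)/4 = -sqrt(2*v + v)/4 = -sqrt(3)*sqrt(v)/4)
(m(95) - 45791)/(-18709 + R) = (-sqrt(3)*sqrt(95)/4 - 45791)/(-18709 + 20774) = (-sqrt(285)/4 - 45791)/2065 = (-45791 - sqrt(285)/4)*(1/2065) = -45791/2065 - sqrt(285)/8260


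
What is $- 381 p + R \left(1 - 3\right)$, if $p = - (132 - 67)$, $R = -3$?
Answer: $24771$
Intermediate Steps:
$p = -65$ ($p = \left(-1\right) 65 = -65$)
$- 381 p + R \left(1 - 3\right) = \left(-381\right) \left(-65\right) - 3 \left(1 - 3\right) = 24765 - -6 = 24765 + 6 = 24771$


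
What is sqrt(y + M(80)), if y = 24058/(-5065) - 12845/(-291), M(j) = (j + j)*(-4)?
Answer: I*sqrt(1304778173164995)/1473915 ≈ 24.507*I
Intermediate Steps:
M(j) = -8*j (M(j) = (2*j)*(-4) = -8*j)
y = 58059047/1473915 (y = 24058*(-1/5065) - 12845*(-1/291) = -24058/5065 + 12845/291 = 58059047/1473915 ≈ 39.391)
sqrt(y + M(80)) = sqrt(58059047/1473915 - 8*80) = sqrt(58059047/1473915 - 640) = sqrt(-885246553/1473915) = I*sqrt(1304778173164995)/1473915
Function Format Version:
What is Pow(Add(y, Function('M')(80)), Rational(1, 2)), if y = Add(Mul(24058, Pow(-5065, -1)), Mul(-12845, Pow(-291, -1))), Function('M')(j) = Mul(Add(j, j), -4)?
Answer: Mul(Rational(1, 1473915), I, Pow(1304778173164995, Rational(1, 2))) ≈ Mul(24.507, I)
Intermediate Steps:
Function('M')(j) = Mul(-8, j) (Function('M')(j) = Mul(Mul(2, j), -4) = Mul(-8, j))
y = Rational(58059047, 1473915) (y = Add(Mul(24058, Rational(-1, 5065)), Mul(-12845, Rational(-1, 291))) = Add(Rational(-24058, 5065), Rational(12845, 291)) = Rational(58059047, 1473915) ≈ 39.391)
Pow(Add(y, Function('M')(80)), Rational(1, 2)) = Pow(Add(Rational(58059047, 1473915), Mul(-8, 80)), Rational(1, 2)) = Pow(Add(Rational(58059047, 1473915), -640), Rational(1, 2)) = Pow(Rational(-885246553, 1473915), Rational(1, 2)) = Mul(Rational(1, 1473915), I, Pow(1304778173164995, Rational(1, 2)))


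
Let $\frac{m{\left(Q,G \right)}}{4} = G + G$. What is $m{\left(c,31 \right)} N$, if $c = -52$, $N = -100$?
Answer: $-24800$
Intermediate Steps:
$m{\left(Q,G \right)} = 8 G$ ($m{\left(Q,G \right)} = 4 \left(G + G\right) = 4 \cdot 2 G = 8 G$)
$m{\left(c,31 \right)} N = 8 \cdot 31 \left(-100\right) = 248 \left(-100\right) = -24800$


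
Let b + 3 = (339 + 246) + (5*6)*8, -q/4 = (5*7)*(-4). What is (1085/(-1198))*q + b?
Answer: 188578/599 ≈ 314.82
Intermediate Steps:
q = 560 (q = -4*5*7*(-4) = -140*(-4) = -4*(-140) = 560)
b = 822 (b = -3 + ((339 + 246) + (5*6)*8) = -3 + (585 + 30*8) = -3 + (585 + 240) = -3 + 825 = 822)
(1085/(-1198))*q + b = (1085/(-1198))*560 + 822 = (1085*(-1/1198))*560 + 822 = -1085/1198*560 + 822 = -303800/599 + 822 = 188578/599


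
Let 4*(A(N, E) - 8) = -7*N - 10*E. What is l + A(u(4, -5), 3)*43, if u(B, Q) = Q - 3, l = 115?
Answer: 1477/2 ≈ 738.50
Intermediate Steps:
u(B, Q) = -3 + Q
A(N, E) = 8 - 7*N/4 - 5*E/2 (A(N, E) = 8 + (-7*N - 10*E)/4 = 8 + (-10*E - 7*N)/4 = 8 + (-7*N/4 - 5*E/2) = 8 - 7*N/4 - 5*E/2)
l + A(u(4, -5), 3)*43 = 115 + (8 - 7*(-3 - 5)/4 - 5/2*3)*43 = 115 + (8 - 7/4*(-8) - 15/2)*43 = 115 + (8 + 14 - 15/2)*43 = 115 + (29/2)*43 = 115 + 1247/2 = 1477/2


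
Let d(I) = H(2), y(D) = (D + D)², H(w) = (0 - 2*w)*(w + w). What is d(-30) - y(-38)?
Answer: -5792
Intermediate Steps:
H(w) = -4*w² (H(w) = (-2*w)*(2*w) = -4*w²)
y(D) = 4*D² (y(D) = (2*D)² = 4*D²)
d(I) = -16 (d(I) = -4*2² = -4*4 = -16)
d(-30) - y(-38) = -16 - 4*(-38)² = -16 - 4*1444 = -16 - 1*5776 = -16 - 5776 = -5792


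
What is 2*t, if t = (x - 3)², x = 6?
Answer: 18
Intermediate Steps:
t = 9 (t = (6 - 3)² = 3² = 9)
2*t = 2*9 = 18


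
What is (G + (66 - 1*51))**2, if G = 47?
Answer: 3844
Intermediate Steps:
(G + (66 - 1*51))**2 = (47 + (66 - 1*51))**2 = (47 + (66 - 51))**2 = (47 + 15)**2 = 62**2 = 3844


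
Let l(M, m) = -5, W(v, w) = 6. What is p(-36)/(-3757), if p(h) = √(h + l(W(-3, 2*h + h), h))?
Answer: -I*√41/3757 ≈ -0.0017043*I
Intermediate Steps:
p(h) = √(-5 + h) (p(h) = √(h - 5) = √(-5 + h))
p(-36)/(-3757) = √(-5 - 36)/(-3757) = √(-41)*(-1/3757) = (I*√41)*(-1/3757) = -I*√41/3757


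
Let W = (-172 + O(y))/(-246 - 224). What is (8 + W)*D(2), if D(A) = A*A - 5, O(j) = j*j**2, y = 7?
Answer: -3589/470 ≈ -7.6362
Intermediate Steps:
O(j) = j**3
D(A) = -5 + A**2 (D(A) = A**2 - 5 = -5 + A**2)
W = -171/470 (W = (-172 + 7**3)/(-246 - 224) = (-172 + 343)/(-470) = 171*(-1/470) = -171/470 ≈ -0.36383)
(8 + W)*D(2) = (8 - 171/470)*(-5 + 2**2) = 3589*(-5 + 4)/470 = (3589/470)*(-1) = -3589/470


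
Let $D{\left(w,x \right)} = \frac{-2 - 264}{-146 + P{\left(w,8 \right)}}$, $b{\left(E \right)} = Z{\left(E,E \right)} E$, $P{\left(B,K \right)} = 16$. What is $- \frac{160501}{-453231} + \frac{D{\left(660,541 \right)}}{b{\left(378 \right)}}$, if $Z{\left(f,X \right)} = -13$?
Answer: $\frac{812783249}{2297881170} \approx 0.35371$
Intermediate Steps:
$b{\left(E \right)} = - 13 E$
$D{\left(w,x \right)} = \frac{133}{65}$ ($D{\left(w,x \right)} = \frac{-2 - 264}{-146 + 16} = - \frac{266}{-130} = \left(-266\right) \left(- \frac{1}{130}\right) = \frac{133}{65}$)
$- \frac{160501}{-453231} + \frac{D{\left(660,541 \right)}}{b{\left(378 \right)}} = - \frac{160501}{-453231} + \frac{133}{65 \left(\left(-13\right) 378\right)} = \left(-160501\right) \left(- \frac{1}{453231}\right) + \frac{133}{65 \left(-4914\right)} = \frac{160501}{453231} + \frac{133}{65} \left(- \frac{1}{4914}\right) = \frac{160501}{453231} - \frac{19}{45630} = \frac{812783249}{2297881170}$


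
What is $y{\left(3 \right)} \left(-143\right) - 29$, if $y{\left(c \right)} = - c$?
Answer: $400$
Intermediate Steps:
$y{\left(3 \right)} \left(-143\right) - 29 = \left(-1\right) 3 \left(-143\right) - 29 = \left(-3\right) \left(-143\right) - 29 = 429 - 29 = 400$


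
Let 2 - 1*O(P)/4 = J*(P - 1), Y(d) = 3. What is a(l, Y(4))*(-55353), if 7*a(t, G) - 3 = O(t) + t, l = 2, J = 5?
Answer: 55353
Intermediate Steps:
O(P) = 28 - 20*P (O(P) = 8 - 20*(P - 1) = 8 - 20*(-1 + P) = 8 - 4*(-5 + 5*P) = 8 + (20 - 20*P) = 28 - 20*P)
a(t, G) = 31/7 - 19*t/7 (a(t, G) = 3/7 + ((28 - 20*t) + t)/7 = 3/7 + (28 - 19*t)/7 = 3/7 + (4 - 19*t/7) = 31/7 - 19*t/7)
a(l, Y(4))*(-55353) = (31/7 - 19/7*2)*(-55353) = (31/7 - 38/7)*(-55353) = -1*(-55353) = 55353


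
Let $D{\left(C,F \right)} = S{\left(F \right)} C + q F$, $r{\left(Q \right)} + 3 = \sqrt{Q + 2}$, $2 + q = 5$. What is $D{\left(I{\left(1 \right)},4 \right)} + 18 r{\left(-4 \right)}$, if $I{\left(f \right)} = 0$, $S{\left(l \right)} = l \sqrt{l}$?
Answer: $-42 + 18 i \sqrt{2} \approx -42.0 + 25.456 i$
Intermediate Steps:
$q = 3$ ($q = -2 + 5 = 3$)
$S{\left(l \right)} = l^{\frac{3}{2}}$
$r{\left(Q \right)} = -3 + \sqrt{2 + Q}$ ($r{\left(Q \right)} = -3 + \sqrt{Q + 2} = -3 + \sqrt{2 + Q}$)
$D{\left(C,F \right)} = 3 F + C F^{\frac{3}{2}}$ ($D{\left(C,F \right)} = F^{\frac{3}{2}} C + 3 F = C F^{\frac{3}{2}} + 3 F = 3 F + C F^{\frac{3}{2}}$)
$D{\left(I{\left(1 \right)},4 \right)} + 18 r{\left(-4 \right)} = \left(3 \cdot 4 + 0 \cdot 4^{\frac{3}{2}}\right) + 18 \left(-3 + \sqrt{2 - 4}\right) = \left(12 + 0 \cdot 8\right) + 18 \left(-3 + \sqrt{-2}\right) = \left(12 + 0\right) + 18 \left(-3 + i \sqrt{2}\right) = 12 - \left(54 - 18 i \sqrt{2}\right) = -42 + 18 i \sqrt{2}$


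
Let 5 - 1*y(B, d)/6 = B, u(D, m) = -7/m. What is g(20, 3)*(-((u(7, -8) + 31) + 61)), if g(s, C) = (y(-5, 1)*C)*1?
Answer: -33435/2 ≈ -16718.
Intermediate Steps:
y(B, d) = 30 - 6*B
g(s, C) = 60*C (g(s, C) = ((30 - 6*(-5))*C)*1 = ((30 + 30)*C)*1 = (60*C)*1 = 60*C)
g(20, 3)*(-((u(7, -8) + 31) + 61)) = (60*3)*(-((-7/(-8) + 31) + 61)) = 180*(-((-7*(-1/8) + 31) + 61)) = 180*(-((7/8 + 31) + 61)) = 180*(-(255/8 + 61)) = 180*(-1*743/8) = 180*(-743/8) = -33435/2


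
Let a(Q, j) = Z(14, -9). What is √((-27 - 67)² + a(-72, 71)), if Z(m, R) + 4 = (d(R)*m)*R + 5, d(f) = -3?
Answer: √9215 ≈ 95.995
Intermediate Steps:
Z(m, R) = 1 - 3*R*m (Z(m, R) = -4 + ((-3*m)*R + 5) = -4 + (-3*R*m + 5) = -4 + (5 - 3*R*m) = 1 - 3*R*m)
a(Q, j) = 379 (a(Q, j) = 1 - 3*(-9)*14 = 1 + 378 = 379)
√((-27 - 67)² + a(-72, 71)) = √((-27 - 67)² + 379) = √((-94)² + 379) = √(8836 + 379) = √9215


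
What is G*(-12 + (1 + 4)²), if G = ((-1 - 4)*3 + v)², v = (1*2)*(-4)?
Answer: 6877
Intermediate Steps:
v = -8 (v = 2*(-4) = -8)
G = 529 (G = ((-1 - 4)*3 - 8)² = (-5*3 - 8)² = (-15 - 8)² = (-23)² = 529)
G*(-12 + (1 + 4)²) = 529*(-12 + (1 + 4)²) = 529*(-12 + 5²) = 529*(-12 + 25) = 529*13 = 6877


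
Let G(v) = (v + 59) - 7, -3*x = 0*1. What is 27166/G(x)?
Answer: 13583/26 ≈ 522.42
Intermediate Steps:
x = 0 (x = -0 = -1/3*0 = 0)
G(v) = 52 + v (G(v) = (59 + v) - 7 = 52 + v)
27166/G(x) = 27166/(52 + 0) = 27166/52 = 27166*(1/52) = 13583/26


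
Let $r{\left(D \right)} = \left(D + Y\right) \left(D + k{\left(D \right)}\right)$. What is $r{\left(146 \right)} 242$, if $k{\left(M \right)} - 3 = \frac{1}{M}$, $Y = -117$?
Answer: $\frac{76338295}{73} \approx 1.0457 \cdot 10^{6}$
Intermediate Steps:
$k{\left(M \right)} = 3 + \frac{1}{M}$
$r{\left(D \right)} = \left(-117 + D\right) \left(3 + D + \frac{1}{D}\right)$ ($r{\left(D \right)} = \left(D - 117\right) \left(D + \left(3 + \frac{1}{D}\right)\right) = \left(-117 + D\right) \left(3 + D + \frac{1}{D}\right)$)
$r{\left(146 \right)} 242 = \left(-350 + 146^{2} - \frac{117}{146} - 16644\right) 242 = \left(-350 + 21316 - \frac{117}{146} - 16644\right) 242 = \frac{630895}{146} \cdot 242 = \frac{76338295}{73}$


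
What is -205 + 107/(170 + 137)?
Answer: -62828/307 ≈ -204.65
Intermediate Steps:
-205 + 107/(170 + 137) = -205 + 107/307 = -62828/307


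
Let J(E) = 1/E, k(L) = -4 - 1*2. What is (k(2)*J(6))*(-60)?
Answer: 60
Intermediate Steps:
k(L) = -6 (k(L) = -4 - 2 = -6)
(k(2)*J(6))*(-60) = -6/6*(-60) = -6*1/6*(-60) = -1*(-60) = 60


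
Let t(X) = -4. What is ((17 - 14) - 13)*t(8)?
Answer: 40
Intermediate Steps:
((17 - 14) - 13)*t(8) = ((17 - 14) - 13)*(-4) = (3 - 13)*(-4) = -10*(-4) = 40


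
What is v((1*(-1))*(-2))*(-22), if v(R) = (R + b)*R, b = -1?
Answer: -44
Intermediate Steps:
v(R) = R*(-1 + R) (v(R) = (R - 1)*R = (-1 + R)*R = R*(-1 + R))
v((1*(-1))*(-2))*(-22) = (((1*(-1))*(-2))*(-1 + (1*(-1))*(-2)))*(-22) = ((-1*(-2))*(-1 - 1*(-2)))*(-22) = (2*(-1 + 2))*(-22) = (2*1)*(-22) = 2*(-22) = -44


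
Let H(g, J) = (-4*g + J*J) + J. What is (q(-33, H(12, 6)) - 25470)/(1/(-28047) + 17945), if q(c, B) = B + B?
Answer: -11527317/8117797 ≈ -1.4200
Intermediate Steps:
H(g, J) = J + J² - 4*g (H(g, J) = (-4*g + J²) + J = (J² - 4*g) + J = J + J² - 4*g)
q(c, B) = 2*B
(q(-33, H(12, 6)) - 25470)/(1/(-28047) + 17945) = (2*(6 + 6² - 4*12) - 25470)/(1/(-28047) + 17945) = (2*(6 + 36 - 48) - 25470)/(-1/28047 + 17945) = (2*(-6) - 25470)/(503303414/28047) = (-12 - 25470)*(28047/503303414) = -25482*28047/503303414 = -11527317/8117797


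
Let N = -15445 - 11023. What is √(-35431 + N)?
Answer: I*√61899 ≈ 248.8*I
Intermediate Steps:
N = -26468
√(-35431 + N) = √(-35431 - 26468) = √(-61899) = I*√61899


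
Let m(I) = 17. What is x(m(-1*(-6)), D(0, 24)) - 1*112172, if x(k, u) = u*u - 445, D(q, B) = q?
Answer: -112617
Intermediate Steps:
x(k, u) = -445 + u**2 (x(k, u) = u**2 - 445 = -445 + u**2)
x(m(-1*(-6)), D(0, 24)) - 1*112172 = (-445 + 0**2) - 1*112172 = (-445 + 0) - 112172 = -445 - 112172 = -112617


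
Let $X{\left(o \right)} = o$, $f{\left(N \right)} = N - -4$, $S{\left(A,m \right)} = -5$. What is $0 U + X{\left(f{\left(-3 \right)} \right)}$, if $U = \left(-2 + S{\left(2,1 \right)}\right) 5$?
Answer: $1$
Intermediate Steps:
$f{\left(N \right)} = 4 + N$ ($f{\left(N \right)} = N + 4 = 4 + N$)
$U = -35$ ($U = \left(-2 - 5\right) 5 = \left(-7\right) 5 = -35$)
$0 U + X{\left(f{\left(-3 \right)} \right)} = 0 \left(-35\right) + \left(4 - 3\right) = 0 + 1 = 1$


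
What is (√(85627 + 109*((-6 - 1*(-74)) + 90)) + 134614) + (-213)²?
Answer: 179983 + √102849 ≈ 1.8030e+5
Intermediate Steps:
(√(85627 + 109*((-6 - 1*(-74)) + 90)) + 134614) + (-213)² = (√(85627 + 109*((-6 + 74) + 90)) + 134614) + 45369 = (√(85627 + 109*(68 + 90)) + 134614) + 45369 = (√(85627 + 109*158) + 134614) + 45369 = (√(85627 + 17222) + 134614) + 45369 = (√102849 + 134614) + 45369 = (134614 + √102849) + 45369 = 179983 + √102849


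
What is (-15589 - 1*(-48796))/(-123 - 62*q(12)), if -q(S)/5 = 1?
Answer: 33207/187 ≈ 177.58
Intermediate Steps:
q(S) = -5 (q(S) = -5*1 = -5)
(-15589 - 1*(-48796))/(-123 - 62*q(12)) = (-15589 - 1*(-48796))/(-123 - 62*(-5)) = (-15589 + 48796)/(-123 + 310) = 33207/187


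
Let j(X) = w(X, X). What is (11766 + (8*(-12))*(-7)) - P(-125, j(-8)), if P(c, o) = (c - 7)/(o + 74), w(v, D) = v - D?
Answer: 460272/37 ≈ 12440.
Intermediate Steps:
j(X) = 0 (j(X) = X - X = 0)
P(c, o) = (-7 + c)/(74 + o)
(11766 + (8*(-12))*(-7)) - P(-125, j(-8)) = (11766 + (8*(-12))*(-7)) - (-7 - 125)/(74 + 0) = (11766 - 96*(-7)) - (-132)/74 = (11766 + 672) - (-132)/74 = 12438 - 1*(-66/37) = 12438 + 66/37 = 460272/37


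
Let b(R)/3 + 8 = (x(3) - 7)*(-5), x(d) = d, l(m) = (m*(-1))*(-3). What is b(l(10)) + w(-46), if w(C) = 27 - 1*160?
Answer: -97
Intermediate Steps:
l(m) = 3*m (l(m) = -m*(-3) = 3*m)
w(C) = -133 (w(C) = 27 - 160 = -133)
b(R) = 36 (b(R) = -24 + 3*((3 - 7)*(-5)) = -24 + 3*(-4*(-5)) = -24 + 3*20 = -24 + 60 = 36)
b(l(10)) + w(-46) = 36 - 133 = -97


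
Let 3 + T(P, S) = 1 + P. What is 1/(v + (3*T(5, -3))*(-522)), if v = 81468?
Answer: 1/76770 ≈ 1.3026e-5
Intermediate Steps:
T(P, S) = -2 + P (T(P, S) = -3 + (1 + P) = -2 + P)
1/(v + (3*T(5, -3))*(-522)) = 1/(81468 + (3*(-2 + 5))*(-522)) = 1/(81468 + (3*3)*(-522)) = 1/(81468 + 9*(-522)) = 1/(81468 - 4698) = 1/76770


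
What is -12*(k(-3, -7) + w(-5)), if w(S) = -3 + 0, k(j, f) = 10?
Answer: -84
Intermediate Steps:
w(S) = -3
-12*(k(-3, -7) + w(-5)) = -12*(10 - 3) = -12*7 = -84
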